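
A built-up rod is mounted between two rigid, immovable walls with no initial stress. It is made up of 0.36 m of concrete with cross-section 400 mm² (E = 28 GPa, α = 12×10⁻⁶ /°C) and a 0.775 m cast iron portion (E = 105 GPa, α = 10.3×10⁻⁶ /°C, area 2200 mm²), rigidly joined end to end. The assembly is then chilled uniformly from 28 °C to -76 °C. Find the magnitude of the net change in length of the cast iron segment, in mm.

With the walls removed the bar would change length by δ_free = Σ αᵢΔT Lᵢ = 12×10⁻⁶×104×360 + 10.3×10⁻⁶×104×775 = 1.279 mm.
Since the ends are fixed, an axial force P builds up, equal in every segment, with P · Σ Lᵢ/(AᵢEᵢ) = δ_free.
Σ Lᵢ/(AᵢEᵢ) = 360/(400×28×10³) + 775/(2200×105×10³) = 3.55×10⁻⁵ mm/N.
Hence P = δ_free / Σ(L/AE) = 1.279/3.55×10⁻⁵ = 36.04 kN (tensile).
For the cast iron segment, free thermal change = 10.3×10⁻⁶×104×775 = 0.8302 mm and elastic change from P = 36040×775/(2200×105×10³) = 0.1209 mm; these oppose, so the net change is 0.709 mm (segment shortens).

|ΔL| ≈ 0.709 mm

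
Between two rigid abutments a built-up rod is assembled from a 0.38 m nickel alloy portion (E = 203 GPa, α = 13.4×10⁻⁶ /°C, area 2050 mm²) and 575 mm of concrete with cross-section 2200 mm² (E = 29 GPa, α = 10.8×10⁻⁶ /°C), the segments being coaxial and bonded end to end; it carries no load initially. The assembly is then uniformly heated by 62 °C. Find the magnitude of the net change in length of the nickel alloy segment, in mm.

If the supports were absent, the total length change would be Σ αᵢΔT Lᵢ = 13.4×10⁻⁶×62×380 + 10.8×10⁻⁶×62×575 = 0.7007 mm.
The walls prevent any net length change, so an axial force P (same in every segment) develops. Compatibility: P · Σ Lᵢ/(AᵢEᵢ) = δ_free.
The series flexibility is Σ Lᵢ/(AᵢEᵢ) = 380/(2050×203×10³) + 575/(2200×29×10³) = 9.926×10⁻⁶ mm/N.
P = 0.7007 / 9.926×10⁻⁶ = 70600 N = 70.6 kN, compressive.
For the nickel alloy segment, free thermal change = 13.4×10⁻⁶×62×380 = 0.3157 mm and elastic change from P = 70600×380/(2050×203×10³) = 0.06446 mm; these oppose, so the net change is 0.251 mm (segment lengthens).

|ΔL| ≈ 0.251 mm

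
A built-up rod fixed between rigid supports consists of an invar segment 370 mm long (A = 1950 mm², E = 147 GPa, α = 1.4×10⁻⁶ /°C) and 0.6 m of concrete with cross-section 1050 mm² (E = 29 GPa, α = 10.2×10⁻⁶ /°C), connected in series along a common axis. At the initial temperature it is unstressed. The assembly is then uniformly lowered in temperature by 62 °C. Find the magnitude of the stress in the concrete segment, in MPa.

With the walls removed the bar would change length by δ_free = Σ αᵢΔT Lᵢ = 1.4×10⁻⁶×62×370 + 10.2×10⁻⁶×62×600 = 0.4116 mm.
Since the ends are fixed, an axial force P builds up, equal in every segment, with P · Σ Lᵢ/(AᵢEᵢ) = δ_free.
Σ Lᵢ/(AᵢEᵢ) = 370/(1950×147×10³) + 600/(1050×29×10³) = 2.1×10⁻⁵ mm/N.
P = 0.4116 / 2.1×10⁻⁵ = 19600 N = 19.6 kN, tensile.
σ_{concrete} = P / A = 19600 / 1050 = 18.67 MPa.

σ ≈ 18.7 MPa (tensile)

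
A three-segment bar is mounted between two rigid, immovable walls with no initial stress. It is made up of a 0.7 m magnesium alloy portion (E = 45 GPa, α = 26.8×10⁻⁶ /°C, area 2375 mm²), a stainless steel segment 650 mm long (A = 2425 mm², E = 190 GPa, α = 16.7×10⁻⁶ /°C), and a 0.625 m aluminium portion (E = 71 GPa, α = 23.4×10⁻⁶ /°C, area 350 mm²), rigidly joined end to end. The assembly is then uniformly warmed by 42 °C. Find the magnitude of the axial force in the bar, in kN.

P ≈ 56.1 kN (compressive)

With the walls removed the bar would change length by δ_free = Σ αᵢΔT Lᵢ = 26.8×10⁻⁶×42×700 + 16.7×10⁻⁶×42×650 + 23.4×10⁻⁶×42×625 = 1.858 mm.
The walls prevent any net length change, so an axial force P (same in every segment) develops. Compatibility: P · Σ Lᵢ/(AᵢEᵢ) = δ_free.
Σ Lᵢ/(AᵢEᵢ) = 700/(2375×45×10³) + 650/(2425×190×10³) + 625/(350×71×10³) = 3.311×10⁻⁵ mm/N.
P = 1.858 / 3.311×10⁻⁵ = 56120 N = 56.12 kN, compressive.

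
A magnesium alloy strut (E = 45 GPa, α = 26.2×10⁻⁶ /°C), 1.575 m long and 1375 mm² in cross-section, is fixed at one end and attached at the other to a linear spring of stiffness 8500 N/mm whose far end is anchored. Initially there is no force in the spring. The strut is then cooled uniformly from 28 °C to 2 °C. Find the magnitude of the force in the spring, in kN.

P ≈ 7.5 kN

Free thermal contraction: δ_free = αΔT L = 26.2×10⁻⁶ × 26 × 1575 = 1.073 mm.
Let P be the tensile force in the spring. The strut extends elastically by PL/(AE) and the spring stretches by P/k; together these equal δ_free.
So P = δ_free / [L/(AE) + 1/k] = 1.073 / [ 1575/(1375×45×10³) + 1/(8500) ].
P = 1.073 / 0.0001431 = 7497 N.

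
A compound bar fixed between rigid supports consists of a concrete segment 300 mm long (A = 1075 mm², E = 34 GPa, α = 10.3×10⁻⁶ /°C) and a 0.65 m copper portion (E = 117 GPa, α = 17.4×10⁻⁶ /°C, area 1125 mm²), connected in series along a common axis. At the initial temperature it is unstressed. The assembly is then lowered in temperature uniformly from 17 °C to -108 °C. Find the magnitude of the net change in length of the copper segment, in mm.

|ΔL| ≈ 0.738 mm

With the walls removed the bar would change length by δ_free = Σ αᵢΔT Lᵢ = 10.3×10⁻⁶×125×300 + 17.4×10⁻⁶×125×650 = 1.8 mm.
The walls prevent any net length change, so an axial force P (same in every segment) develops. Compatibility: P · Σ Lᵢ/(AᵢEᵢ) = δ_free.
The series flexibility is Σ Lᵢ/(AᵢEᵢ) = 300/(1075×34×10³) + 650/(1125×117×10³) = 1.315×10⁻⁵ mm/N.
P = 1.8 / 1.315×10⁻⁵ = 136900 N = 136.9 kN, tensile.
For the copper segment, free thermal change = 17.4×10⁻⁶×125×650 = 1.414 mm and elastic change from P = 136900×650/(1125×117×10³) = 0.6762 mm; these oppose, so the net change is 0.738 mm (segment shortens).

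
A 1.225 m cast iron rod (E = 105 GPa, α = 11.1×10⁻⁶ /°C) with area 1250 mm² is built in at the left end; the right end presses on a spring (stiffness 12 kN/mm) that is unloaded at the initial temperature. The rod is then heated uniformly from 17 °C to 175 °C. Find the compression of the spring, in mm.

If the spring were absent the rod would lengthen by αΔT L = 11.1×10⁻⁶ × 158 × 1225 = 2.148 mm.
Let P be the compressive force at the spring. The rod shortens elastically by PL/(AE) and the spring compresses by P/k; together these equal δ_free.
P [ L/(AE) + 1/k ] = δ_free → P [ 1225/(1250×105×10³) + 1/(12×10³) ] = 2.148.
P = 2.148 / 9.267×10⁻⁵ = 23180 N.
Spring compression = P/k = 23180/(12×10³) = 1.932 mm.

δ ≈ 1.93 mm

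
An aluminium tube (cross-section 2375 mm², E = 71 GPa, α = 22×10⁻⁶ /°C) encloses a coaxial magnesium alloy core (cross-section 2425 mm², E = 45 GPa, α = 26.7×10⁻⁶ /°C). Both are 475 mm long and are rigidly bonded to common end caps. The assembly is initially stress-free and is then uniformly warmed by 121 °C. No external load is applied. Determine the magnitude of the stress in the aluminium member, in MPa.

σ ≈ 15.9 MPa (tensile)

Both members must finish at the same length. With the larger α, the magnesium alloy tends to over-expand; the plates restrain it, putting the magnesium alloy in compression and the aluminium in tension. With no external load the two internal forces are equal and opposite, magnitude P.
Compatibility of the two members (thermal + elastic change equal): (α₁ − α₂)ΔT = P·[1/(A₁E₁) + 1/(A₂E₂)].
|α₁ − α₂|·ΔT = 4.7×10⁻⁶ × 121 = 0.0005687.
1/(A₁E₁) + 1/(A₂E₂) = 1/(2375×71×10³) + 1/(2425×45×10³) = 1.509×10⁻⁸ N⁻¹.
P = 0.0005687 / 1.509×10⁻⁸ = 37680 N = 37.68 kN.
σ_{aluminium} = P/A₁ = 37680/2375 = 15.86 MPa, tensile.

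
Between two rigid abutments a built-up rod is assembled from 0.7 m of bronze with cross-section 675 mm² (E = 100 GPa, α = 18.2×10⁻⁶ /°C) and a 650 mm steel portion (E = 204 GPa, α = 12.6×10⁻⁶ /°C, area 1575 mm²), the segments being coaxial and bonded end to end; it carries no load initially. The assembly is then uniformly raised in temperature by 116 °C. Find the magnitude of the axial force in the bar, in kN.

Free thermal expansion of the whole bar: Σ αᵢΔT Lᵢ = 18.2×10⁻⁶×116×700 + 12.6×10⁻⁶×116×650 = 2.428 mm.
Since the ends are fixed, an axial force P builds up, equal in every segment, with P · Σ Lᵢ/(AᵢEᵢ) = δ_free.
The series flexibility is Σ Lᵢ/(AᵢEᵢ) = 700/(675×100×10³) + 650/(1575×204×10³) = 1.239×10⁻⁵ mm/N.
So P = 2.428 / 1.239×10⁻⁵ = 195.9 kN, compressive.

P ≈ 196 kN (compressive)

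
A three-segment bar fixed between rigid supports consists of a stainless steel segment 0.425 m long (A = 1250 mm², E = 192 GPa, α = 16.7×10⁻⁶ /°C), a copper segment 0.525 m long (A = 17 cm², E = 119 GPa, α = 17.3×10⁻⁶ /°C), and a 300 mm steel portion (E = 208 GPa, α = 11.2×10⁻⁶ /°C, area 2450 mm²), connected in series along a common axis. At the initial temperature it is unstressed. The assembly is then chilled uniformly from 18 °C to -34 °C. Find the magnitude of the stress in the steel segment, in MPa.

If the supports were absent, the total length change would be Σ αᵢΔT Lᵢ = 16.7×10⁻⁶×52×425 + 17.3×10⁻⁶×52×525 + 11.2×10⁻⁶×52×300 = 1.016 mm.
The walls prevent any net length change, so an axial force P (same in every segment) develops. Compatibility: P · Σ Lᵢ/(AᵢEᵢ) = δ_free.
Σ Lᵢ/(AᵢEᵢ) = 425/(1250×192×10³) + 525/(1700×119×10³) + 300/(2450×208×10³) = 4.955×10⁻⁶ mm/N.
Hence P = δ_free / Σ(L/AE) = 1.016/4.955×10⁻⁶ = 205.1 kN (tensile).
σ_{steel} = P / A = 205100 / 2450 = 83.7 MPa.

σ ≈ 83.7 MPa (tensile)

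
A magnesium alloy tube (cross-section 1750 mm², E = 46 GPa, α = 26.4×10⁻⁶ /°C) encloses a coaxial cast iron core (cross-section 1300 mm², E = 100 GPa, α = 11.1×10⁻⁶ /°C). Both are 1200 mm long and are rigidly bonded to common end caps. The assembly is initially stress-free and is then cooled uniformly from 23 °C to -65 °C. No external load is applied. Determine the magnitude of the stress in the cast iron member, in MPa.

σ ≈ 51.5 MPa (compressive)

Both members must finish at the same length. With the larger α, the magnesium alloy tends to over-contract; the plates restrain it, putting the magnesium alloy in tension and the cast iron in compression. With no external load the two internal forces are equal and opposite, magnitude P.
Compatibility of the two members (thermal + elastic change equal): (α₁ − α₂)ΔT = P·[1/(A₁E₁) + 1/(A₂E₂)].
|α₁ − α₂|·ΔT = 15.3×10⁻⁶ × 88 = 0.001346.
1/(A₁E₁) + 1/(A₂E₂) = 1/(1750×46×10³) + 1/(1300×100×10³) = 2.011×10⁻⁸ N⁻¹.
P = 0.001346 / 2.011×10⁻⁸ = 66940 N = 66.94 kN.
σ_{cast iron} = P/A₂ = 66940/1300 = 51.49 MPa, compressive.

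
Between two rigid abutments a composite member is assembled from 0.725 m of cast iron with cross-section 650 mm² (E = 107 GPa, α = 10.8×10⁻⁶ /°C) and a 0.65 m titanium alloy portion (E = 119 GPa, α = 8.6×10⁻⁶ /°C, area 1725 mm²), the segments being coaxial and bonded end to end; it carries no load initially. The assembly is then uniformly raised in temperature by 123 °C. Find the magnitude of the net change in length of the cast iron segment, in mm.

|ΔL| ≈ 0.303 mm

Free thermal expansion of the whole bar: Σ αᵢΔT Lᵢ = 10.8×10⁻⁶×123×725 + 8.6×10⁻⁶×123×650 = 1.651 mm.
Since the ends are fixed, an axial force P builds up, equal in every segment, with P · Σ Lᵢ/(AᵢEᵢ) = δ_free.
The series flexibility is Σ Lᵢ/(AᵢEᵢ) = 725/(650×107×10³) + 650/(1725×119×10³) = 1.359×10⁻⁵ mm/N.
Hence P = δ_free / Σ(L/AE) = 1.651/1.359×10⁻⁵ = 121.5 kN (compressive).
For the cast iron segment, free thermal change = 10.8×10⁻⁶×123×725 = 0.9631 mm and elastic change from P = 121500×725/(650×107×10³) = 1.266 mm; these oppose, so the net change is 0.303 mm (segment shortens).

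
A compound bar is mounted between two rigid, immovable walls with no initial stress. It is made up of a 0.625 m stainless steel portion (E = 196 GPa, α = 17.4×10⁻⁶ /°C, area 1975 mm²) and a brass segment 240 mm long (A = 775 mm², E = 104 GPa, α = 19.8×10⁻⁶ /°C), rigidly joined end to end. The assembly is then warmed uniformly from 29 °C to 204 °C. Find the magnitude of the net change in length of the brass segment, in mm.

If the supports were absent, the total length change would be Σ αᵢΔT Lᵢ = 17.4×10⁻⁶×175×625 + 19.8×10⁻⁶×175×240 = 2.735 mm.
Since the ends are fixed, an axial force P builds up, equal in every segment, with P · Σ Lᵢ/(AᵢEᵢ) = δ_free.
The series flexibility is Σ Lᵢ/(AᵢEᵢ) = 625/(1975×196×10³) + 240/(775×104×10³) = 4.592×10⁻⁶ mm/N.
P = 2.735 / 4.592×10⁻⁶ = 595500 N = 595.5 kN, compressive.
For the brass segment, free thermal change = 19.8×10⁻⁶×175×240 = 0.8316 mm and elastic change from P = 595500×240/(775×104×10³) = 1.773 mm; these oppose, so the net change is 0.942 mm (segment shortens).

|ΔL| ≈ 0.942 mm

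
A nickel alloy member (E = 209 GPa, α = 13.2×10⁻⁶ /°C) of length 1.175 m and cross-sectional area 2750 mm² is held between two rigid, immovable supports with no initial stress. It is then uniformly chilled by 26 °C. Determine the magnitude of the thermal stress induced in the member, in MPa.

Because both ends are immovable the net strain is zero, and the suppressed thermal strain is αΔT = 13.2×10⁻⁶ × 26 = 343.2×10⁻⁶.
Hence σ = E·αΔT = 209×10³ × 343.2×10⁻⁶ = 71.73 MPa, tensile.

σ ≈ 71.7 MPa (tensile)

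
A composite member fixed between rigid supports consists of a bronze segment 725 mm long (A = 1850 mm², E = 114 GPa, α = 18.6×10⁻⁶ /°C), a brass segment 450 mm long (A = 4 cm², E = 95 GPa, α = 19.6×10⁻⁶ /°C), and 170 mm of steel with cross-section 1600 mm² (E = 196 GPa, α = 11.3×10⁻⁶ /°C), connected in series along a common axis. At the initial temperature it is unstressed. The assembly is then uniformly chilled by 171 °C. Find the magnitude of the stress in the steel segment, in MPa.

With the walls removed the bar would change length by δ_free = Σ αᵢΔT Lᵢ = 18.6×10⁻⁶×171×725 + 19.6×10⁻⁶×171×450 + 11.3×10⁻⁶×171×170 = 4.143 mm.
The rigid supports impose zero overall length change; the single axial force P common to all segments must satisfy P Σ Lᵢ/(AᵢEᵢ) = δ_free.
Σ Lᵢ/(AᵢEᵢ) = 725/(1850×114×10³) + 450/(400×95×10³) + 170/(1600×196×10³) = 1.582×10⁻⁵ mm/N.
P = 4.143 / 1.582×10⁻⁵ = 261800 N = 261.8 kN, tensile.
σ_{steel} = P / A = 261800 / 1600 = 163.6 MPa.

σ ≈ 164 MPa (tensile)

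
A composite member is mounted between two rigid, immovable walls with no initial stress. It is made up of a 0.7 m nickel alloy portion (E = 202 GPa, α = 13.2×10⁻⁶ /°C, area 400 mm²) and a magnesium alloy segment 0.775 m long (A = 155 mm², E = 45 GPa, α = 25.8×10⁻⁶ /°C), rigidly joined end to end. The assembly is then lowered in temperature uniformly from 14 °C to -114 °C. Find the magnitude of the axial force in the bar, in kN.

Free thermal contraction of the whole bar: Σ αᵢΔT Lᵢ = 13.2×10⁻⁶×128×700 + 25.8×10⁻⁶×128×775 = 3.742 mm.
The rigid supports impose zero overall length change; the single axial force P common to all segments must satisfy P Σ Lᵢ/(AᵢEᵢ) = δ_free.
The series flexibility is Σ Lᵢ/(AᵢEᵢ) = 700/(400×202×10³) + 775/(155×45×10³) = 0.0001198 mm/N.
Hence P = δ_free / Σ(L/AE) = 3.742/0.0001198 = 31.24 kN (tensile).

P ≈ 31.2 kN (tensile)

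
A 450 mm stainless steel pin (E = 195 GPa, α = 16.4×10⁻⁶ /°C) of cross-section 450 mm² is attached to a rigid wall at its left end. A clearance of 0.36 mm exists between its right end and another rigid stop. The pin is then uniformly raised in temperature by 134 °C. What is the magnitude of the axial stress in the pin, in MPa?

Unrestrained expansion: δ_free = αΔT L = 16.4×10⁻⁶ × 134 × 450 = 0.9889 mm.
This exceeds the 0.36 mm gap, so the wall pushes back. The portion of expansion that must be recovered elastically is δ_free − gap = 0.9889 − 0.36 = 0.6289 mm.
Compatibility: PL/(AE) = 0.6289 mm, so σ = P/A = E × (0.6289/450) = 272.5 MPa.

σ ≈ 273 MPa (compressive)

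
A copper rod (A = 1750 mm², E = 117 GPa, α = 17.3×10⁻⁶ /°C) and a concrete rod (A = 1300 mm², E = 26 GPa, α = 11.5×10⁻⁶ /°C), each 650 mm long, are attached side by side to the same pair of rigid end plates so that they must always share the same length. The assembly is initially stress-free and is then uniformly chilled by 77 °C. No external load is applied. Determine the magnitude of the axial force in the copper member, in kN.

P ≈ 13 kN (tensile in the copper)

Equilibrium of a rigid end plate with no external load gives equal and opposite internal forces ±P in the two members. Since α_{copper} > α_{concrete}, cooling drives the copper into tension and the concrete into compression.
Compatibility of the two members (thermal + elastic change equal): (α₁ − α₂)ΔT = P·[1/(A₁E₁) + 1/(A₂E₂)].
|α₁ − α₂|·ΔT = 5.8×10⁻⁶ × 77 = 0.0004466.
1/(A₁E₁) + 1/(A₂E₂) = 1/(1750×117×10³) + 1/(1300×26×10³) = 3.447×10⁻⁸ N⁻¹.
So P = 0.0004466 / 3.447×10⁻⁸ = 12.96 kN.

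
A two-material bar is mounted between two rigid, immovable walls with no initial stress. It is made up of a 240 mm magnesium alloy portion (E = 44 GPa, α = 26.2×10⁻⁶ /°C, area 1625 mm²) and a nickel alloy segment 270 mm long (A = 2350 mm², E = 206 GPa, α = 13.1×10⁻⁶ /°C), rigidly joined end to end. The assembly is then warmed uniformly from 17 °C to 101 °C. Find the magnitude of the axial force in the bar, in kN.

With the walls removed the bar would change length by δ_free = Σ αᵢΔT Lᵢ = 26.2×10⁻⁶×84×240 + 13.1×10⁻⁶×84×270 = 0.8253 mm.
The walls prevent any net length change, so an axial force P (same in every segment) develops. Compatibility: P · Σ Lᵢ/(AᵢEᵢ) = δ_free.
Σ Lᵢ/(AᵢEᵢ) = 240/(1625×44×10³) + 270/(2350×206×10³) = 3.914×10⁻⁶ mm/N.
Hence P = δ_free / Σ(L/AE) = 0.8253/3.914×10⁻⁶ = 210.8 kN (compressive).

P ≈ 211 kN (compressive)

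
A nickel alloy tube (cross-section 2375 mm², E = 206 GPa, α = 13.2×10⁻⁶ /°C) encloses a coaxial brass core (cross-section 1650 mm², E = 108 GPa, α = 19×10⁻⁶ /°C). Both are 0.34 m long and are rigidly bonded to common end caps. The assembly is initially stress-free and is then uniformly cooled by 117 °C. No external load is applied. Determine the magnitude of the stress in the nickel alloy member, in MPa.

σ ≈ 37.3 MPa (compressive)

Both members must finish at the same length. With the larger α, the brass tends to over-contract; the plates restrain it, putting the brass in tension and the nickel alloy in compression. With no external load the two internal forces are equal and opposite, magnitude P.
Setting the final lengths equal and cancelling L: (α₁ − α₂)ΔT = P/(A₁E₁) + P/(A₂E₂).
|α₁ − α₂|·ΔT = 5.8×10⁻⁶ × 117 = 0.0006786.
1/(A₁E₁) + 1/(A₂E₂) = 1/(2375×206×10³) + 1/(1650×108×10³) = 7.656×10⁻⁹ N⁻¹.
P = 0.0006786 / 7.656×10⁻⁹ = 88640 N = 88.64 kN.
σ_{nickel alloy} = P/A₁ = 88640/2375 = 37.32 MPa, compressive.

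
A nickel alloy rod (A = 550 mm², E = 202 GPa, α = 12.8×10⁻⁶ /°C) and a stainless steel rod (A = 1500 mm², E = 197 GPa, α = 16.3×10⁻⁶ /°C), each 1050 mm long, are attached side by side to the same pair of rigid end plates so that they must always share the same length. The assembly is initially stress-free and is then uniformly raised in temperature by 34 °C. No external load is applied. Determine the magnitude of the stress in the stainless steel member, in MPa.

σ ≈ 6.41 MPa (compressive)

The stainless steel has the larger α, so on heating it would change length more than the nickel alloy if both were free. The rigid plates force a common final length, so the stainless steel is put into compression and the nickel alloy into tension, with equal and opposite forces P (no external load).
Setting the final lengths equal and cancelling L: (α₁ − α₂)ΔT = P/(A₁E₁) + P/(A₂E₂).
|α₁ − α₂|·ΔT = 3.5×10⁻⁶ × 34 = 0.000119.
1/(A₁E₁) + 1/(A₂E₂) = 1/(550×202×10³) + 1/(1500×197×10³) = 1.238×10⁻⁸ N⁻¹.
So P = 0.000119 / 1.238×10⁻⁸ = 9.608 kN.
σ_{stainless steel} = P/A₂ = 9608/1500 = 6.406 MPa, compressive.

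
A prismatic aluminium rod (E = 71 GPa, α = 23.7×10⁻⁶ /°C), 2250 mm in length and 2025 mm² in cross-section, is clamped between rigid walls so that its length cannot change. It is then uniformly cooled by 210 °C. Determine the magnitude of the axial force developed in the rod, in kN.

P ≈ 716 kN (tensile)

The ends cannot move, so σ = EαΔT = 71×10³ × 23.7×10⁻⁶ × 210 = 353.4 MPa.
P = AEαΔT = 2025 × 71×10³ × 23.7×10⁻⁶ × 210 = 715.6 kN (tensile).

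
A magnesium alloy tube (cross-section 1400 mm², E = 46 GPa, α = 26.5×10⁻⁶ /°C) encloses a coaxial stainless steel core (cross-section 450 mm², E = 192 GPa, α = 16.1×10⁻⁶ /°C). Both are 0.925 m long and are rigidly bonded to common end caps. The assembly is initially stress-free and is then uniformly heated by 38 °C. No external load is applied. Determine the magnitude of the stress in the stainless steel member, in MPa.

Both members must finish at the same length. With the larger α, the magnesium alloy tends to over-expand; the plates restrain it, putting the magnesium alloy in compression and the stainless steel in tension. With no external load the two internal forces are equal and opposite, magnitude P.
Compatibility of the two members (thermal + elastic change equal): (α₁ − α₂)ΔT = P·[1/(A₁E₁) + 1/(A₂E₂)].
|α₁ − α₂|·ΔT = 10.4×10⁻⁶ × 38 = 0.0003952.
1/(A₁E₁) + 1/(A₂E₂) = 1/(1400×46×10³) + 1/(450×192×10³) = 2.71×10⁻⁸ N⁻¹.
P = 0.0003952 / 2.71×10⁻⁸ = 14580 N = 14.58 kN.
σ_{stainless steel} = P/A₂ = 14580/450 = 32.4 MPa, tensile.

σ ≈ 32.4 MPa (tensile)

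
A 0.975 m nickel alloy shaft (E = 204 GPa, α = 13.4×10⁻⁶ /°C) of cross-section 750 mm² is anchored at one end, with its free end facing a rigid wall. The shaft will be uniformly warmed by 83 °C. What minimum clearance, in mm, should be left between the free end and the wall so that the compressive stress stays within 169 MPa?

Free expansion if unrestrained: δ_free = αΔT L = 13.4×10⁻⁶ × 83 × 975 = 1.084 mm.
At the allowable stress the elastic shortening the wall may impose is σL/E = 169 × 975 / (204×10³) = 0.8077 mm.
The gap must absorb the remainder: g_min = 1.084 − 0.8077 = 0.2767 mm.

g ≈ 0.277 mm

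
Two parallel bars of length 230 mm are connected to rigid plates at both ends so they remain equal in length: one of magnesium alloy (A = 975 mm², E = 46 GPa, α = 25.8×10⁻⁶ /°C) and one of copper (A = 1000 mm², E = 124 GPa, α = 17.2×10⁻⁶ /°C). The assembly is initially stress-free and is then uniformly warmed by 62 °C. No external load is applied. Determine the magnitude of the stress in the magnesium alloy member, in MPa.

σ ≈ 18 MPa (compressive)

The magnesium alloy has the larger α, so on heating it would change length more than the copper if both were free. The rigid plates force a common final length, so the magnesium alloy is put into compression and the copper into tension, with equal and opposite forces P (no external load).
Equating the net (thermal + elastic) strains gives |α₁ − α₂|·ΔT = P·[1/(A₁E₁) + 1/(A₂E₂)].
|α₁ − α₂|·ΔT = 8.6×10⁻⁶ × 62 = 0.0005332.
1/(A₁E₁) + 1/(A₂E₂) = 1/(975×46×10³) + 1/(1000×124×10³) = 3.036×10⁻⁸ N⁻¹.
P = 0.0005332 / 3.036×10⁻⁸ = 17560 N = 17.56 kN.
σ_{magnesium alloy} = P/A₁ = 17560/975 = 18.01 MPa, compressive.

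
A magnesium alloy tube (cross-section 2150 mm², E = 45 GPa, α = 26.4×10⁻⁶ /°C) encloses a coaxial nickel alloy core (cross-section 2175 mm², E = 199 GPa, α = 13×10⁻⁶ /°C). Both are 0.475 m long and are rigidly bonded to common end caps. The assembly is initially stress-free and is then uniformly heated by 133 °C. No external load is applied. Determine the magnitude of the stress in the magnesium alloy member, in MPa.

The magnesium alloy has the larger α, so on heating it would change length more than the nickel alloy if both were free. The rigid plates force a common final length, so the magnesium alloy is put into compression and the nickel alloy into tension, with equal and opposite forces P (no external load).
Setting the final lengths equal and cancelling L: (α₁ − α₂)ΔT = P/(A₁E₁) + P/(A₂E₂).
|α₁ − α₂|·ΔT = 13.4×10⁻⁶ × 133 = 0.001782.
1/(A₁E₁) + 1/(A₂E₂) = 1/(2150×45×10³) + 1/(2175×199×10³) = 1.265×10⁻⁸ N⁻¹.
P = 0.001782 / 1.265×10⁻⁸ = 140900 N = 140.9 kN.
σ_{magnesium alloy} = P/A₁ = 140900/2150 = 65.55 MPa, compressive.

σ ≈ 65.5 MPa (compressive)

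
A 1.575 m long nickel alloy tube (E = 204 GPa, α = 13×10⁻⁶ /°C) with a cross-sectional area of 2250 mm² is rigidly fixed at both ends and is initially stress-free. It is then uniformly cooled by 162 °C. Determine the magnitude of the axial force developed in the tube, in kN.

Full restraint means ε = 0, so the stress is σ = EαΔT = 204×10³ × 13×10⁻⁶ × 162 = 429.6 MPa.
Axial force P = σA = 429.6 × 2250 = 966700 N = 966.7 kN, tensile.

P ≈ 967 kN (tensile)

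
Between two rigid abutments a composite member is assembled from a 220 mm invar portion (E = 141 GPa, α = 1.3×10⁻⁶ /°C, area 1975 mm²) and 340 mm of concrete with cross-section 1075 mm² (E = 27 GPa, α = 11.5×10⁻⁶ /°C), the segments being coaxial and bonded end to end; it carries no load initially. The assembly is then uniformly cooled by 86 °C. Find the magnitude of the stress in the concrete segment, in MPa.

With the walls removed the bar would change length by δ_free = Σ αᵢΔT Lᵢ = 1.3×10⁻⁶×86×220 + 11.5×10⁻⁶×86×340 = 0.3609 mm.
Since the ends are fixed, an axial force P builds up, equal in every segment, with P · Σ Lᵢ/(AᵢEᵢ) = δ_free.
Σ Lᵢ/(AᵢEᵢ) = 220/(1975×141×10³) + 340/(1075×27×10³) = 1.25×10⁻⁵ mm/N.
Hence P = δ_free / Σ(L/AE) = 0.3609/1.25×10⁻⁵ = 28.86 kN (tensile).
σ_{concrete} = P / A = 28860 / 1075 = 26.85 MPa.

σ ≈ 26.8 MPa (tensile)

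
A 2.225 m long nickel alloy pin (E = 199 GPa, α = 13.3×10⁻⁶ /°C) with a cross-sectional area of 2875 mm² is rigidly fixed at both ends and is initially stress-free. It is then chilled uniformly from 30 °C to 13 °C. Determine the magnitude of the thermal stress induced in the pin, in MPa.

Because both ends are immovable the net strain is zero, and the suppressed thermal strain is αΔT = 13.3×10⁻⁶ × 17 = 226.1×10⁻⁶.
The stress required to suppress this strain is σ = Eε = 199×10³ × 226.1×10⁻⁶ = 44.99 MPa, tensile since the pin is trying to contract.

σ ≈ 45 MPa (tensile)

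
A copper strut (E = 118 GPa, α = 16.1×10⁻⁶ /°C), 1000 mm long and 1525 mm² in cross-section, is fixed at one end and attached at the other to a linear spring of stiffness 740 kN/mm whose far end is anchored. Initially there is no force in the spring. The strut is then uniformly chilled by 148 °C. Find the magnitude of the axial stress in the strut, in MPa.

If the spring were absent the strut would shorten by αΔT L = 16.1×10⁻⁶ × 148 × 1000 = 2.383 mm.
Let P be the tensile force in the spring. The strut extends elastically by PL/(AE) and the spring stretches by P/k; together these equal δ_free.
P [ L/(AE) + 1/k ] = δ_free → P [ 1000/(1525×118×10³) + 1/(740×10³) ] = 2.383.
P = 2.383 / 6.908×10⁻⁶ = 344900 N.
σ = P/A = 344900/1525 = 226.2 MPa.

σ ≈ 226 MPa (tensile)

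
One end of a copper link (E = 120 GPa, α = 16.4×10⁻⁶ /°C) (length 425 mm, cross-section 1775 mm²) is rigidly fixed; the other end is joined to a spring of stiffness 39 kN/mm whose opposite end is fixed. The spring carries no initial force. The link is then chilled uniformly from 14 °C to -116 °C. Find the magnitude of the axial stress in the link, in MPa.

σ ≈ 18.5 MPa (tensile)

Free thermal contraction: δ_free = αΔT L = 16.4×10⁻⁶ × 130 × 425 = 0.9061 mm.
Let P be the tensile force in the spring. The link extends elastically by PL/(AE) and the spring stretches by P/k; together these equal δ_free.
P [ L/(AE) + 1/k ] = δ_free → P [ 425/(1775×120×10³) + 1/(39×10³) ] = 0.9061.
P = 0.9061 / 2.764×10⁻⁵ = 32790 N.
σ = P/A = 32790/1775 = 18.47 MPa.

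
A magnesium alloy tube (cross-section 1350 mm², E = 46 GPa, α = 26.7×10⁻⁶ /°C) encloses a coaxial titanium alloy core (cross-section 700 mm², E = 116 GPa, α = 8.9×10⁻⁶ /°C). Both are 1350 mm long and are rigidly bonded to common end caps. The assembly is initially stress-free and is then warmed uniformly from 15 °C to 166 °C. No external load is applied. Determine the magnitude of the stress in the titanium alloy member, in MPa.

Equilibrium of a rigid end plate with no external load gives equal and opposite internal forces ±P in the two members. Since α_{magnesium alloy} > α_{titanium alloy}, heating drives the magnesium alloy into compression and the titanium alloy into tension.
Equating the net (thermal + elastic) strains gives |α₁ − α₂|·ΔT = P·[1/(A₁E₁) + 1/(A₂E₂)].
|α₁ − α₂|·ΔT = 17.8×10⁻⁶ × 151 = 0.002688.
1/(A₁E₁) + 1/(A₂E₂) = 1/(1350×46×10³) + 1/(700×116×10³) = 2.842×10⁻⁸ N⁻¹.
P = 0.002688 / 2.842×10⁻⁸ = 94580 N = 94.58 kN.
σ_{titanium alloy} = P/A₂ = 94580/700 = 135.1 MPa, tensile.

σ ≈ 135 MPa (tensile)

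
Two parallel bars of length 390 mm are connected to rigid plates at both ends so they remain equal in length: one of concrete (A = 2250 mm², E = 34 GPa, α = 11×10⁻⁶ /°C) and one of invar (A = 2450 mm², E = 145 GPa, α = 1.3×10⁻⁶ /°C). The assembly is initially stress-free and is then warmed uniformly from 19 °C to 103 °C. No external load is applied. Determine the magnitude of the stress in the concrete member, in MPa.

σ ≈ 22.8 MPa (compressive)

Both members must finish at the same length. With the larger α, the concrete tends to over-expand; the plates restrain it, putting the concrete in compression and the invar in tension. With no external load the two internal forces are equal and opposite, magnitude P.
Setting the final lengths equal and cancelling L: (α₁ − α₂)ΔT = P/(A₁E₁) + P/(A₂E₂).
|α₁ − α₂|·ΔT = 9.7×10⁻⁶ × 84 = 0.0008148.
1/(A₁E₁) + 1/(A₂E₂) = 1/(2250×34×10³) + 1/(2450×145×10³) = 1.589×10⁻⁸ N⁻¹.
So P = 0.0008148 / 1.589×10⁻⁸ = 51.29 kN.
σ_{concrete} = P/A₁ = 51290/2250 = 22.79 MPa, compressive.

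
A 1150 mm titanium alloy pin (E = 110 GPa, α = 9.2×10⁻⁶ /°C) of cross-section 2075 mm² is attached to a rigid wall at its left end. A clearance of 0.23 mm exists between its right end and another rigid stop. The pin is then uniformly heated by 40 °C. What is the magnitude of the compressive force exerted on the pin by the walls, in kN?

P ≈ 38.3 kN

Unrestrained expansion: δ_free = αΔT L = 9.2×10⁻⁶ × 40 × 1150 = 0.4232 mm.
After closing the 0.23 mm clearance, 0.4232 − 0.23 = 0.1932 mm of expansion remains to be suppressed by the wall.
So σ = E(δ_free − g)/L = 110×10³ × 0.1932/1150 = 18.48 MPa.
Force on the wall = σA = 18.48 × 2075 mm² = 38.35 kN.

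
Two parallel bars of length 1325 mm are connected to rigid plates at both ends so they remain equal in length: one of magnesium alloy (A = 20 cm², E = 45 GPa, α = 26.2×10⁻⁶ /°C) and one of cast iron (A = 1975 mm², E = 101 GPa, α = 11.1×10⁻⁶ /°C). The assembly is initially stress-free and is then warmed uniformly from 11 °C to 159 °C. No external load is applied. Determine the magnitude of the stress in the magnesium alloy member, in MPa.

Equilibrium of a rigid end plate with no external load gives equal and opposite internal forces ±P in the two members. Since α_{magnesium alloy} > α_{cast iron}, heating drives the magnesium alloy into compression and the cast iron into tension.
Compatibility of the two members (thermal + elastic change equal): (α₁ − α₂)ΔT = P·[1/(A₁E₁) + 1/(A₂E₂)].
|α₁ − α₂|·ΔT = 15.1×10⁻⁶ × 148 = 0.002235.
1/(A₁E₁) + 1/(A₂E₂) = 1/(2000×45×10³) + 1/(1975×101×10³) = 1.612×10⁻⁸ N⁻¹.
So P = 0.002235 / 1.612×10⁻⁸ = 138.6 kN.
σ_{magnesium alloy} = P/A₁ = 138600/2000 = 69.3 MPa, compressive.

σ ≈ 69.3 MPa (compressive)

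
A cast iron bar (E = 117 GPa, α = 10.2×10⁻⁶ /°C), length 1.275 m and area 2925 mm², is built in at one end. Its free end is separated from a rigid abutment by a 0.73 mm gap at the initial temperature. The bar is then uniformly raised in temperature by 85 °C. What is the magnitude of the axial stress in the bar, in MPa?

If the wall were absent the bar would grow by αΔT L = 10.2×10⁻⁶ × 85 × 1275 = 1.105 mm.
This exceeds the 0.73 mm gap, so the wall pushes back. The portion of expansion that must be recovered elastically is δ_free − gap = 1.105 − 0.73 = 0.3754 mm.
So σ = E(δ_free − g)/L = 117×10³ × 0.3754/1275 = 34.45 MPa.

σ ≈ 34.5 MPa (compressive)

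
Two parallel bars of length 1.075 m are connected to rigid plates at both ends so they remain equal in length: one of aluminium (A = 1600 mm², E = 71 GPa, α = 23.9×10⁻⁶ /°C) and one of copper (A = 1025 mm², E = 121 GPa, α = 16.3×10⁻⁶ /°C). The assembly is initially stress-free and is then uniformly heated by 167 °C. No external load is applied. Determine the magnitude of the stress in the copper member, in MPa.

σ ≈ 73.4 MPa (tensile)

Both members must finish at the same length. With the larger α, the aluminium tends to over-expand; the plates restrain it, putting the aluminium in compression and the copper in tension. With no external load the two internal forces are equal and opposite, magnitude P.
Setting the final lengths equal and cancelling L: (α₁ − α₂)ΔT = P/(A₁E₁) + P/(A₂E₂).
|α₁ − α₂|·ΔT = 7.6×10⁻⁶ × 167 = 0.001269.
1/(A₁E₁) + 1/(A₂E₂) = 1/(1600×71×10³) + 1/(1025×121×10³) = 1.687×10⁻⁸ N⁻¹.
So P = 0.001269 / 1.687×10⁻⁸ = 75.25 kN.
σ_{copper} = P/A₂ = 75250/1025 = 73.42 MPa, tensile.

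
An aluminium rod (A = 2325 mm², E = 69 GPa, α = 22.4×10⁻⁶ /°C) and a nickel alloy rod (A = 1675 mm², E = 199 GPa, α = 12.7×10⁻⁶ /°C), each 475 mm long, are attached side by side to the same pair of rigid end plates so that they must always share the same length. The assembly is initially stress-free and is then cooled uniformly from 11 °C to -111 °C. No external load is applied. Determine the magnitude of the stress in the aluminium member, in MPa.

σ ≈ 55.1 MPa (tensile)

The aluminium has the larger α, so on cooling it would change length more than the nickel alloy if both were free. The rigid plates force a common final length, so the aluminium is put into tension and the nickel alloy into compression, with equal and opposite forces P (no external load).
Compatibility of the two members (thermal + elastic change equal): (α₁ − α₂)ΔT = P·[1/(A₁E₁) + 1/(A₂E₂)].
|α₁ − α₂|·ΔT = 9.7×10⁻⁶ × 122 = 0.001183.
1/(A₁E₁) + 1/(A₂E₂) = 1/(2325×69×10³) + 1/(1675×199×10³) = 9.234×10⁻⁹ N⁻¹.
P = 0.001183 / 9.234×10⁻⁹ = 128200 N = 128.2 kN.
σ_{aluminium} = P/A₁ = 128200/2325 = 55.12 MPa, tensile.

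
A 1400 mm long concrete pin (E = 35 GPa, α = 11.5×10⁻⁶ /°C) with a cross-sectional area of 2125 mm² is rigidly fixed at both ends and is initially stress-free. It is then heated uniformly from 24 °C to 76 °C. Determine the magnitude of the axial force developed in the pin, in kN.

P ≈ 44.5 kN (compressive)

Full restraint means ε = 0, so the stress is σ = EαΔT = 35×10³ × 11.5×10⁻⁶ × 52 = 20.93 MPa.
Axial force P = σA = 20.93 × 2125 = 44480 N = 44.48 kN, compressive.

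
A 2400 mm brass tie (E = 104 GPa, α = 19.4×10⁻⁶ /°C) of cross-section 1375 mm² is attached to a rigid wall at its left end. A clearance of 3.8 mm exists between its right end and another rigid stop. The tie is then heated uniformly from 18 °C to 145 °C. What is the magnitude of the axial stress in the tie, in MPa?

Free thermal elongation = αΔT L = 19.4×10⁻⁶ × 127 × 2400 = 5.913 mm.
The gap closes (δ_free > 3.8 mm) and the wall then resists a further 5.913 − 3.8 = 2.113 mm of expansion.
That suppressed elongation corresponds to σ = E·Δ/L = 104×10³ × 2.113/2400 = 91.57 MPa.

σ ≈ 91.6 MPa (compressive)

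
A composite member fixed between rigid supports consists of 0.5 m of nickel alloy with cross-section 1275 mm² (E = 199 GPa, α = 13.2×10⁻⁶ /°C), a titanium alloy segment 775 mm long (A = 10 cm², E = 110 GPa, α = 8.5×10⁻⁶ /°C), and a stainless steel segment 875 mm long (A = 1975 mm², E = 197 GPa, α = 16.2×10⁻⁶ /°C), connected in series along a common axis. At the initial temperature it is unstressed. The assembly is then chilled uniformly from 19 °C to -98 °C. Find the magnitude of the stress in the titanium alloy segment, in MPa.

With the walls removed the bar would change length by δ_free = Σ αᵢΔT Lᵢ = 13.2×10⁻⁶×117×500 + 8.5×10⁻⁶×117×775 + 16.2×10⁻⁶×117×875 = 3.201 mm.
The walls prevent any net length change, so an axial force P (same in every segment) develops. Compatibility: P · Σ Lᵢ/(AᵢEᵢ) = δ_free.
Σ Lᵢ/(AᵢEᵢ) = 500/(1275×199×10³) + 775/(1000×110×10³) + 875/(1975×197×10³) = 1.127×10⁻⁵ mm/N.
So P = 3.201 / 1.127×10⁻⁵ = 284.2 kN, tensile.
σ_{titanium alloy} = P / A = 284200 / 1000 = 284.2 MPa.

σ ≈ 284 MPa (tensile)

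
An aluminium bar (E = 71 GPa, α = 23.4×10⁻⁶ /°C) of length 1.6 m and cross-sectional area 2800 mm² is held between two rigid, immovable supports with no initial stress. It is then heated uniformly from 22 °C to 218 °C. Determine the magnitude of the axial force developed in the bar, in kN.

The ends cannot move, so σ = EαΔT = 71×10³ × 23.4×10⁻⁶ × 196 = 325.6 MPa.
Then P = σA = 325.6 × 2800 mm² = 911.8 kN, compressive.

P ≈ 912 kN (compressive)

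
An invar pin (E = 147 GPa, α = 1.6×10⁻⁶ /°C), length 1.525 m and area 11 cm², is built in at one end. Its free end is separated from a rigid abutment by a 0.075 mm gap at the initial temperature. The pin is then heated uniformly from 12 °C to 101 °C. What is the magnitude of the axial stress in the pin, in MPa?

Free thermal elongation = αΔT L = 1.6×10⁻⁶ × 89 × 1525 = 0.2172 mm.
The gap closes (δ_free > 0.075 mm) and the wall then resists a further 0.2172 − 0.075 = 0.1422 mm of expansion.
That suppressed elongation corresponds to σ = E·Δ/L = 147×10³ × 0.1422/1525 = 13.7 MPa.

σ ≈ 13.7 MPa (compressive)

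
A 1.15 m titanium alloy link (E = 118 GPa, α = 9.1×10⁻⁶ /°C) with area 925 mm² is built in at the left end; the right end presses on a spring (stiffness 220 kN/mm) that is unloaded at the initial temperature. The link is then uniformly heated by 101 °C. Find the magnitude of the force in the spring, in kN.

P ≈ 70.1 kN

If the spring were absent the link would lengthen by αΔT L = 9.1×10⁻⁶ × 101 × 1150 = 1.057 mm.
Let P be the compressive force at the spring. The link shortens elastically by PL/(AE) and the spring compresses by P/k; together these equal δ_free.
P [ L/(AE) + 1/k ] = δ_free → P [ 1150/(925×118×10³) + 1/(220×10³) ] = 1.057.
P = 1.057 / 1.508×10⁻⁵ = 70080 N.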